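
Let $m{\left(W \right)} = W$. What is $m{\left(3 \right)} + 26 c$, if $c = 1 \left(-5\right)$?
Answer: $-127$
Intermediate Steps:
$c = -5$
$m{\left(3 \right)} + 26 c = 3 + 26 \left(-5\right) = 3 - 130 = -127$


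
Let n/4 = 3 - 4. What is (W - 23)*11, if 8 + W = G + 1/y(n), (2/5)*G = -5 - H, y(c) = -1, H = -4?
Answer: -759/2 ≈ -379.50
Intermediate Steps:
n = -4 (n = 4*(3 - 4) = 4*(-1) = -4)
G = -5/2 (G = 5*(-5 - 1*(-4))/2 = 5*(-5 + 4)/2 = (5/2)*(-1) = -5/2 ≈ -2.5000)
W = -23/2 (W = -8 + (-5/2 + 1/(-1)) = -8 + (-5/2 - 1) = -8 - 7/2 = -23/2 ≈ -11.500)
(W - 23)*11 = (-23/2 - 23)*11 = -69/2*11 = -759/2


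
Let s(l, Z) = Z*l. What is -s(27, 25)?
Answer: -675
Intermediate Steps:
-s(27, 25) = -25*27 = -1*675 = -675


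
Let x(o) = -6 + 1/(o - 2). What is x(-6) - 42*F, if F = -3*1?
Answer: 959/8 ≈ 119.88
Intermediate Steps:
F = -3
x(o) = -6 + 1/(-2 + o)
x(-6) - 42*F = (13 - 6*(-6))/(-2 - 6) - 42*(-3) = (13 + 36)/(-8) + 126 = -1/8*49 + 126 = -49/8 + 126 = 959/8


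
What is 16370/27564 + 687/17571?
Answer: 51095623/80721174 ≈ 0.63299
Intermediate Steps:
16370/27564 + 687/17571 = 16370*(1/27564) + 687*(1/17571) = 8185/13782 + 229/5857 = 51095623/80721174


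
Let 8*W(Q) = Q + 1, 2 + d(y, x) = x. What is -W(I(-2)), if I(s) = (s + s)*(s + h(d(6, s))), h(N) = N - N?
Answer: -9/8 ≈ -1.1250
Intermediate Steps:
d(y, x) = -2 + x
h(N) = 0
I(s) = 2*s**2 (I(s) = (s + s)*(s + 0) = (2*s)*s = 2*s**2)
W(Q) = 1/8 + Q/8 (W(Q) = (Q + 1)/8 = (1 + Q)/8 = 1/8 + Q/8)
-W(I(-2)) = -(1/8 + (2*(-2)**2)/8) = -(1/8 + (2*4)/8) = -(1/8 + (1/8)*8) = -(1/8 + 1) = -1*9/8 = -9/8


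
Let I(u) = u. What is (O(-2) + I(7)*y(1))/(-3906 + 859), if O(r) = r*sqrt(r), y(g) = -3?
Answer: 21/3047 + 2*I*sqrt(2)/3047 ≈ 0.006892 + 0.00092827*I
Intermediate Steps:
O(r) = r**(3/2)
(O(-2) + I(7)*y(1))/(-3906 + 859) = ((-2)**(3/2) + 7*(-3))/(-3906 + 859) = (-2*I*sqrt(2) - 21)/(-3047) = (-21 - 2*I*sqrt(2))*(-1/3047) = 21/3047 + 2*I*sqrt(2)/3047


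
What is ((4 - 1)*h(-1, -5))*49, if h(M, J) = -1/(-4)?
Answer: 147/4 ≈ 36.750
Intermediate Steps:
h(M, J) = ¼ (h(M, J) = -1*(-¼) = ¼)
((4 - 1)*h(-1, -5))*49 = ((4 - 1)*(¼))*49 = (3*(¼))*49 = (¾)*49 = 147/4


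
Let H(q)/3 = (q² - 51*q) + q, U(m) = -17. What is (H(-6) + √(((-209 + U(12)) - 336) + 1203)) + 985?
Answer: 1993 + √641 ≈ 2018.3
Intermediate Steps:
H(q) = -150*q + 3*q² (H(q) = 3*((q² - 51*q) + q) = 3*(q² - 50*q) = -150*q + 3*q²)
(H(-6) + √(((-209 + U(12)) - 336) + 1203)) + 985 = (3*(-6)*(-50 - 6) + √(((-209 - 17) - 336) + 1203)) + 985 = (3*(-6)*(-56) + √((-226 - 336) + 1203)) + 985 = (1008 + √(-562 + 1203)) + 985 = (1008 + √641) + 985 = 1993 + √641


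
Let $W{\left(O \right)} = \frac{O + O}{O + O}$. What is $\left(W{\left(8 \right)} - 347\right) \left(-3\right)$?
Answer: $1038$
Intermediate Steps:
$W{\left(O \right)} = 1$ ($W{\left(O \right)} = \frac{2 O}{2 O} = 2 O \frac{1}{2 O} = 1$)
$\left(W{\left(8 \right)} - 347\right) \left(-3\right) = \left(1 - 347\right) \left(-3\right) = \left(-346\right) \left(-3\right) = 1038$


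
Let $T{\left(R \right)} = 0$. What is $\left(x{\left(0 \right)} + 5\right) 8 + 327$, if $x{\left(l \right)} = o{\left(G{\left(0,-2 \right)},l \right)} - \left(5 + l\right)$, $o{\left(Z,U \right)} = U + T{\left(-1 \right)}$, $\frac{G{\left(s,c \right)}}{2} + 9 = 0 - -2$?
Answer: $327$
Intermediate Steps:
$G{\left(s,c \right)} = -14$ ($G{\left(s,c \right)} = -18 + 2 \left(0 - -2\right) = -18 + 2 \left(0 + 2\right) = -18 + 2 \cdot 2 = -18 + 4 = -14$)
$o{\left(Z,U \right)} = U$ ($o{\left(Z,U \right)} = U + 0 = U$)
$x{\left(l \right)} = -5$ ($x{\left(l \right)} = l - \left(5 + l\right) = -5$)
$\left(x{\left(0 \right)} + 5\right) 8 + 327 = \left(-5 + 5\right) 8 + 327 = 0 \cdot 8 + 327 = 0 + 327 = 327$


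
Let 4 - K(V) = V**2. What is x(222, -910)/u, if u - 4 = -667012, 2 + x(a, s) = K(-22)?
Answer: 241/333504 ≈ 0.00072263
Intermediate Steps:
K(V) = 4 - V**2
x(a, s) = -482 (x(a, s) = -2 + (4 - 1*(-22)**2) = -2 + (4 - 1*484) = -2 + (4 - 484) = -2 - 480 = -482)
u = -667008 (u = 4 - 667012 = -667008)
x(222, -910)/u = -482/(-667008) = -482*(-1/667008) = 241/333504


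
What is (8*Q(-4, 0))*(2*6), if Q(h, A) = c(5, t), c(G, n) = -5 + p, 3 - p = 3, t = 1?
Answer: -480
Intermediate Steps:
p = 0 (p = 3 - 1*3 = 3 - 3 = 0)
c(G, n) = -5 (c(G, n) = -5 + 0 = -5)
Q(h, A) = -5
(8*Q(-4, 0))*(2*6) = (8*(-5))*(2*6) = -40*12 = -480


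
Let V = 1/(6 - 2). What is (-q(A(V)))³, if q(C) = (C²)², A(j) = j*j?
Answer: -1/281474976710656 ≈ -3.5527e-15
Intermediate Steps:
V = ¼ (V = 1/4 = ¼ ≈ 0.25000)
A(j) = j²
q(C) = C⁴
(-q(A(V)))³ = (-((¼)²)⁴)³ = (-(1/16)⁴)³ = (-1*1/65536)³ = (-1/65536)³ = -1/281474976710656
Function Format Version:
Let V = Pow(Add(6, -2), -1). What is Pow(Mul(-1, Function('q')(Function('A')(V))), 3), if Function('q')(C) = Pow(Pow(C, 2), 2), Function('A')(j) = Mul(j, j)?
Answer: Rational(-1, 281474976710656) ≈ -3.5527e-15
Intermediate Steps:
V = Rational(1, 4) (V = Pow(4, -1) = Rational(1, 4) ≈ 0.25000)
Function('A')(j) = Pow(j, 2)
Function('q')(C) = Pow(C, 4)
Pow(Mul(-1, Function('q')(Function('A')(V))), 3) = Pow(Mul(-1, Pow(Pow(Rational(1, 4), 2), 4)), 3) = Pow(Mul(-1, Pow(Rational(1, 16), 4)), 3) = Pow(Mul(-1, Rational(1, 65536)), 3) = Pow(Rational(-1, 65536), 3) = Rational(-1, 281474976710656)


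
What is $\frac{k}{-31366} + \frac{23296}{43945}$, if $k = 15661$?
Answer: $\frac{42479691}{1378378870} \approx 0.030819$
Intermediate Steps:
$\frac{k}{-31366} + \frac{23296}{43945} = \frac{15661}{-31366} + \frac{23296}{43945} = 15661 \left(- \frac{1}{31366}\right) + 23296 \cdot \frac{1}{43945} = - \frac{15661}{31366} + \frac{23296}{43945} = \frac{42479691}{1378378870}$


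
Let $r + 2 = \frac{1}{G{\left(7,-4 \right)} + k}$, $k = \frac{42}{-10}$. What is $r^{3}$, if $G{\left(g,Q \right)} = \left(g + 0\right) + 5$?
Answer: $- \frac{389017}{59319} \approx -6.5581$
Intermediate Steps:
$k = - \frac{21}{5}$ ($k = 42 \left(- \frac{1}{10}\right) = - \frac{21}{5} \approx -4.2$)
$G{\left(g,Q \right)} = 5 + g$ ($G{\left(g,Q \right)} = g + 5 = 5 + g$)
$r = - \frac{73}{39}$ ($r = -2 + \frac{1}{\left(5 + 7\right) - \frac{21}{5}} = -2 + \frac{1}{12 - \frac{21}{5}} = -2 + \frac{1}{\frac{39}{5}} = -2 + \frac{5}{39} = - \frac{73}{39} \approx -1.8718$)
$r^{3} = \left(- \frac{73}{39}\right)^{3} = - \frac{389017}{59319}$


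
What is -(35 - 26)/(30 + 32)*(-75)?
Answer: 675/62 ≈ 10.887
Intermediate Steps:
-(35 - 26)/(30 + 32)*(-75) = -9/62*(-75) = -9*(1/62)*(-75) = -9*(-75)/62 = -1*(-675/62) = 675/62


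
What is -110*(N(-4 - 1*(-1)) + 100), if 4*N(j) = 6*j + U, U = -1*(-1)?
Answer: -21065/2 ≈ -10533.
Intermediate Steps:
U = 1
N(j) = ¼ + 3*j/2 (N(j) = (6*j + 1)/4 = (1 + 6*j)/4 = ¼ + 3*j/2)
-110*(N(-4 - 1*(-1)) + 100) = -110*((¼ + 3*(-4 - 1*(-1))/2) + 100) = -110*((¼ + 3*(-4 + 1)/2) + 100) = -110*((¼ + (3/2)*(-3)) + 100) = -110*((¼ - 9/2) + 100) = -110*(-17/4 + 100) = -110*383/4 = -21065/2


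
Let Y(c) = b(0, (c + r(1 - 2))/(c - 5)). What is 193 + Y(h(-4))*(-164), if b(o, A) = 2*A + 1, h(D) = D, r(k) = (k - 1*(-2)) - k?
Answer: -395/9 ≈ -43.889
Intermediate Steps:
r(k) = 2 (r(k) = (k + 2) - k = (2 + k) - k = 2)
b(o, A) = 1 + 2*A
Y(c) = 1 + 2*(2 + c)/(-5 + c) (Y(c) = 1 + 2*((c + 2)/(c - 5)) = 1 + 2*((2 + c)/(-5 + c)) = 1 + 2*(2 + c)/(-5 + c))
193 + Y(h(-4))*(-164) = 193 + ((-1 + 3*(-4))/(-5 - 4))*(-164) = 193 + ((-1 - 12)/(-9))*(-164) = 193 - ⅑*(-13)*(-164) = 193 + (13/9)*(-164) = 193 - 2132/9 = -395/9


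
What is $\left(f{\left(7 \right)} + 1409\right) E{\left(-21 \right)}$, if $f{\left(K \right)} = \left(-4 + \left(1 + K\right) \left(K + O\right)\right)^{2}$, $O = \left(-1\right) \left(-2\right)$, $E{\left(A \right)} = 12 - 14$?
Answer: $-12066$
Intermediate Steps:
$E{\left(A \right)} = -2$ ($E{\left(A \right)} = 12 - 14 = -2$)
$O = 2$
$f{\left(K \right)} = \left(-4 + \left(1 + K\right) \left(2 + K\right)\right)^{2}$ ($f{\left(K \right)} = \left(-4 + \left(1 + K\right) \left(K + 2\right)\right)^{2} = \left(-4 + \left(1 + K\right) \left(2 + K\right)\right)^{2}$)
$\left(f{\left(7 \right)} + 1409\right) E{\left(-21 \right)} = \left(\left(-2 + 7^{2} + 3 \cdot 7\right)^{2} + 1409\right) \left(-2\right) = \left(\left(-2 + 49 + 21\right)^{2} + 1409\right) \left(-2\right) = \left(68^{2} + 1409\right) \left(-2\right) = \left(4624 + 1409\right) \left(-2\right) = 6033 \left(-2\right) = -12066$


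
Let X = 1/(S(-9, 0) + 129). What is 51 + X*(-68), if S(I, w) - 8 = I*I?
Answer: 5525/109 ≈ 50.688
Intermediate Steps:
S(I, w) = 8 + I² (S(I, w) = 8 + I*I = 8 + I²)
X = 1/218 (X = 1/((8 + (-9)²) + 129) = 1/((8 + 81) + 129) = 1/(89 + 129) = 1/218 ≈ 0.0045872)
51 + X*(-68) = 51 + (1/218)*(-68) = 51 - 34/109 = 5525/109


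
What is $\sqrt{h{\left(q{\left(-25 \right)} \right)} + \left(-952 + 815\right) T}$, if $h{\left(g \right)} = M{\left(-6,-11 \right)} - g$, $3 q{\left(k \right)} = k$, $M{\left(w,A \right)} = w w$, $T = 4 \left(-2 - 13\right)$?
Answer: $\frac{\sqrt{74379}}{3} \approx 90.908$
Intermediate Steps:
$T = -60$ ($T = 4 \left(-15\right) = -60$)
$M{\left(w,A \right)} = w^{2}$
$q{\left(k \right)} = \frac{k}{3}$
$h{\left(g \right)} = 36 - g$ ($h{\left(g \right)} = \left(-6\right)^{2} - g = 36 - g$)
$\sqrt{h{\left(q{\left(-25 \right)} \right)} + \left(-952 + 815\right) T} = \sqrt{\left(36 - \frac{1}{3} \left(-25\right)\right) + \left(-952 + 815\right) \left(-60\right)} = \sqrt{\left(36 - - \frac{25}{3}\right) - -8220} = \sqrt{\left(36 + \frac{25}{3}\right) + 8220} = \sqrt{\frac{133}{3} + 8220} = \sqrt{\frac{24793}{3}} = \frac{\sqrt{74379}}{3}$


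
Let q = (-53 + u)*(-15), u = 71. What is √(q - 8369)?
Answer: I*√8639 ≈ 92.946*I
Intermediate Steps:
q = -270 (q = (-53 + 71)*(-15) = 18*(-15) = -270)
√(q - 8369) = √(-270 - 8369) = √(-8639) = I*√8639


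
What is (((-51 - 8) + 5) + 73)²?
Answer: 361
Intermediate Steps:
(((-51 - 8) + 5) + 73)² = ((-59 + 5) + 73)² = (-54 + 73)² = 19² = 361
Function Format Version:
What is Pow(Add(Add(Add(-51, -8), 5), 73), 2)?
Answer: 361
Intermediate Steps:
Pow(Add(Add(Add(-51, -8), 5), 73), 2) = Pow(Add(Add(-59, 5), 73), 2) = Pow(Add(-54, 73), 2) = Pow(19, 2) = 361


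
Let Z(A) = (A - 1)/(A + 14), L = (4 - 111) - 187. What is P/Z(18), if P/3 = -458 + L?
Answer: -72192/17 ≈ -4246.6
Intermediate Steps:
L = -294 (L = -107 - 187 = -294)
Z(A) = (-1 + A)/(14 + A)
P = -2256 (P = 3*(-458 - 294) = 3*(-752) = -2256)
P/Z(18) = -2256*(14 + 18)/(-1 + 18) = -2256/(17/32) = -2256/((1/32)*17) = -2256/17/32 = -2256*32/17 = -72192/17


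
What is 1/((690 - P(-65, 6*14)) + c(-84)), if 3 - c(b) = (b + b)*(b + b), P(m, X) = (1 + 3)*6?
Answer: -1/27555 ≈ -3.6291e-5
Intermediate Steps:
P(m, X) = 24 (P(m, X) = 4*6 = 24)
c(b) = 3 - 4*b**2 (c(b) = 3 - (b + b)*(b + b) = 3 - 2*b*2*b = 3 - 4*b**2)
1/((690 - P(-65, 6*14)) + c(-84)) = 1/((690 - 1*24) + (3 - 4*(-84)**2)) = 1/((690 - 24) + (3 - 4*7056)) = 1/(666 + (3 - 28224)) = 1/(666 - 28221) = 1/(-27555) = -1/27555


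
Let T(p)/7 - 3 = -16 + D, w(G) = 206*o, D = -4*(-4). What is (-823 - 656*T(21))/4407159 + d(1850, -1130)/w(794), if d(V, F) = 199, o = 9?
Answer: 283319365/2723624262 ≈ 0.10402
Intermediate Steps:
D = 16
w(G) = 1854 (w(G) = 206*9 = 1854)
T(p) = 21 (T(p) = 21 + 7*(-16 + 16) = 21 + 7*0 = 21 + 0 = 21)
(-823 - 656*T(21))/4407159 + d(1850, -1130)/w(794) = (-823 - 656*21)/4407159 + 199/1854 = (-823 - 13776)*(1/4407159) + 199*(1/1854) = -14599*1/4407159 + 199/1854 = -14599/4407159 + 199/1854 = 283319365/2723624262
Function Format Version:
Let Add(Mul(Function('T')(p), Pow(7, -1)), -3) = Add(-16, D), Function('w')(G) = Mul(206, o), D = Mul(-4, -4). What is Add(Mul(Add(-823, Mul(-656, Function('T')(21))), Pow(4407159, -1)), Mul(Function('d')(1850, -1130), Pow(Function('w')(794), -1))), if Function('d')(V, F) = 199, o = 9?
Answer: Rational(283319365, 2723624262) ≈ 0.10402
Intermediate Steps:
D = 16
Function('w')(G) = 1854 (Function('w')(G) = Mul(206, 9) = 1854)
Function('T')(p) = 21 (Function('T')(p) = Add(21, Mul(7, Add(-16, 16))) = Add(21, Mul(7, 0)) = Add(21, 0) = 21)
Add(Mul(Add(-823, Mul(-656, Function('T')(21))), Pow(4407159, -1)), Mul(Function('d')(1850, -1130), Pow(Function('w')(794), -1))) = Add(Mul(Add(-823, Mul(-656, 21)), Pow(4407159, -1)), Mul(199, Pow(1854, -1))) = Add(Mul(Add(-823, -13776), Rational(1, 4407159)), Mul(199, Rational(1, 1854))) = Add(Mul(-14599, Rational(1, 4407159)), Rational(199, 1854)) = Add(Rational(-14599, 4407159), Rational(199, 1854)) = Rational(283319365, 2723624262)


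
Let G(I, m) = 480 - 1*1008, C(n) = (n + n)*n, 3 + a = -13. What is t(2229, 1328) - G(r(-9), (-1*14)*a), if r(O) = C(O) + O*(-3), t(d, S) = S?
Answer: 1856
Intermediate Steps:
a = -16 (a = -3 - 13 = -16)
C(n) = 2*n**2 (C(n) = (2*n)*n = 2*n**2)
r(O) = -3*O + 2*O**2 (r(O) = 2*O**2 + O*(-3) = 2*O**2 - 3*O = -3*O + 2*O**2)
G(I, m) = -528 (G(I, m) = 480 - 1008 = -528)
t(2229, 1328) - G(r(-9), (-1*14)*a) = 1328 - 1*(-528) = 1328 + 528 = 1856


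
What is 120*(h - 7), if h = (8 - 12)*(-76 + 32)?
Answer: 20280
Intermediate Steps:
h = 176 (h = -4*(-44) = 176)
120*(h - 7) = 120*(176 - 7) = 120*169 = 20280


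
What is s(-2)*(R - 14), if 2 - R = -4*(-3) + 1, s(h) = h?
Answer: 50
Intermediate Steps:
R = -11 (R = 2 - (-4*(-3) + 1) = 2 - (12 + 1) = 2 - 1*13 = 2 - 13 = -11)
s(-2)*(R - 14) = -2*(-11 - 14) = -2*(-25) = 50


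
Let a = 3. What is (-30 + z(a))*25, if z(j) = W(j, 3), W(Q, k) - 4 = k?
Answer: -575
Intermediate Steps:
W(Q, k) = 4 + k
z(j) = 7 (z(j) = 4 + 3 = 7)
(-30 + z(a))*25 = (-30 + 7)*25 = -23*25 = -575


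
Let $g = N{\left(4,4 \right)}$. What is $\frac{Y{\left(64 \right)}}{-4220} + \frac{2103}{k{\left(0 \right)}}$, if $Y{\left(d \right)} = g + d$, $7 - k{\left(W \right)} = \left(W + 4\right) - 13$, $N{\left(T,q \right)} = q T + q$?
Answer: $\frac{2218329}{16880} \approx 131.42$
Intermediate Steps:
$N{\left(T,q \right)} = q + T q$ ($N{\left(T,q \right)} = T q + q = q + T q$)
$g = 20$ ($g = 4 \left(1 + 4\right) = 4 \cdot 5 = 20$)
$k{\left(W \right)} = 16 - W$ ($k{\left(W \right)} = 7 - \left(\left(W + 4\right) - 13\right) = 7 - \left(\left(4 + W\right) - 13\right) = 7 - \left(-9 + W\right) = 16 - W$)
$Y{\left(d \right)} = 20 + d$
$\frac{Y{\left(64 \right)}}{-4220} + \frac{2103}{k{\left(0 \right)}} = \frac{20 + 64}{-4220} + \frac{2103}{16 - 0} = 84 \left(- \frac{1}{4220}\right) + \frac{2103}{16 + 0} = - \frac{21}{1055} + \frac{2103}{16} = \frac{2218329}{16880}$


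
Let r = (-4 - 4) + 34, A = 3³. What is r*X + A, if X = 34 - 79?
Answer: -1143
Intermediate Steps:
A = 27
r = 26 (r = -8 + 34 = 26)
X = -45
r*X + A = 26*(-45) + 27 = -1170 + 27 = -1143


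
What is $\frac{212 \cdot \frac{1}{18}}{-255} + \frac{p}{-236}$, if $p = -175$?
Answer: $\frac{376609}{541620} \approx 0.69534$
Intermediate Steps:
$\frac{212 \cdot \frac{1}{18}}{-255} + \frac{p}{-236} = \frac{212 \cdot \frac{1}{18}}{-255} - \frac{175}{-236} = 212 \cdot \frac{1}{18} \left(- \frac{1}{255}\right) - - \frac{175}{236} = \frac{106}{9} \left(- \frac{1}{255}\right) + \frac{175}{236} = - \frac{106}{2295} + \frac{175}{236} = \frac{376609}{541620}$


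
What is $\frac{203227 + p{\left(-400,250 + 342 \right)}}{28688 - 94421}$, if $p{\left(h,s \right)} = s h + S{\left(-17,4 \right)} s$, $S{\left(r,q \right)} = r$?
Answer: $\frac{43637}{65733} \approx 0.66385$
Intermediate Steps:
$p{\left(h,s \right)} = - 17 s + h s$ ($p{\left(h,s \right)} = s h - 17 s = h s - 17 s = - 17 s + h s$)
$\frac{203227 + p{\left(-400,250 + 342 \right)}}{28688 - 94421} = \frac{203227 + \left(250 + 342\right) \left(-17 - 400\right)}{28688 - 94421} = \frac{203227 + 592 \left(-417\right)}{-65733} = \left(203227 - 246864\right) \left(- \frac{1}{65733}\right) = \left(-43637\right) \left(- \frac{1}{65733}\right) = \frac{43637}{65733}$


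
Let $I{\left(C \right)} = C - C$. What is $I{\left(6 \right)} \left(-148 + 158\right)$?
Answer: $0$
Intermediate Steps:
$I{\left(C \right)} = 0$
$I{\left(6 \right)} \left(-148 + 158\right) = 0 \left(-148 + 158\right) = 0 \cdot 10 = 0$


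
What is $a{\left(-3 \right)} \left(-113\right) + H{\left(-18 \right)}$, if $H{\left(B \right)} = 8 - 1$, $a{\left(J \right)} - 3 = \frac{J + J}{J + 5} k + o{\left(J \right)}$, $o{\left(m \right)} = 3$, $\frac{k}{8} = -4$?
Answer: $-11519$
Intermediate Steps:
$k = -32$ ($k = 8 \left(-4\right) = -32$)
$a{\left(J \right)} = 6 - \frac{64 J}{5 + J}$ ($a{\left(J \right)} = 3 + \left(\frac{J + J}{J + 5} \left(-32\right) + 3\right) = 3 + \left(\frac{2 J}{5 + J} \left(-32\right) + 3\right) = 3 - \left(-3 + \frac{64 J}{5 + J}\right) = 6 - \frac{64 J}{5 + J}$)
$H{\left(B \right)} = 7$ ($H{\left(B \right)} = 8 - 1 = 7$)
$a{\left(-3 \right)} \left(-113\right) + H{\left(-18 \right)} = \frac{2 \left(15 - -87\right)}{5 - 3} \left(-113\right) + 7 = \frac{2 \left(15 + 87\right)}{2} \left(-113\right) + 7 = 2 \cdot \frac{1}{2} \cdot 102 \left(-113\right) + 7 = 102 \left(-113\right) + 7 = -11526 + 7 = -11519$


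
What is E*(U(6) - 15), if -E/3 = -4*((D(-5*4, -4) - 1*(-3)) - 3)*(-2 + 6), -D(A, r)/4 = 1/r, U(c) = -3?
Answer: -864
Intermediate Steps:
D(A, r) = -4/r
E = 48 (E = -(-12)*((-4/(-4) - 1*(-3)) - 3)*(-2 + 6) = -(-12)*((-4*(-¼) + 3) - 3)*4 = -(-12)*((1 + 3) - 3)*4 = -(-12)*(4 - 3)*4 = -(-12)*1*4 = -(-12)*4 = -3*(-16) = 48)
E*(U(6) - 15) = 48*(-3 - 15) = 48*(-18) = -864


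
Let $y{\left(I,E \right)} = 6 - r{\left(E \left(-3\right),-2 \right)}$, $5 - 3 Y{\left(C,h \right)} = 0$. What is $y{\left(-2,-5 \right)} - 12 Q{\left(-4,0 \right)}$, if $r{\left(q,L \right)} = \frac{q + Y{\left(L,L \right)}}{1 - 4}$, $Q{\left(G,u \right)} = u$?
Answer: $\frac{104}{9} \approx 11.556$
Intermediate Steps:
$Y{\left(C,h \right)} = \frac{5}{3}$ ($Y{\left(C,h \right)} = \frac{5}{3} - 0 = \frac{5}{3} + 0 = \frac{5}{3}$)
$r{\left(q,L \right)} = - \frac{5}{9} - \frac{q}{3}$ ($r{\left(q,L \right)} = \frac{q + \frac{5}{3}}{1 - 4} = \frac{\frac{5}{3} + q}{-3} = \left(\frac{5}{3} + q\right) \left(- \frac{1}{3}\right) = - \frac{5}{9} - \frac{q}{3}$)
$y{\left(I,E \right)} = \frac{59}{9} - E$ ($y{\left(I,E \right)} = 6 - \left(- \frac{5}{9} - \frac{E \left(-3\right)}{3}\right) = 6 - \left(- \frac{5}{9} - \frac{\left(-3\right) E}{3}\right) = 6 - \left(- \frac{5}{9} + E\right) = \frac{59}{9} - E$)
$y{\left(-2,-5 \right)} - 12 Q{\left(-4,0 \right)} = \left(\frac{59}{9} - -5\right) - 0 = \left(\frac{59}{9} + 5\right) + 0 = \frac{104}{9} + 0 = \frac{104}{9}$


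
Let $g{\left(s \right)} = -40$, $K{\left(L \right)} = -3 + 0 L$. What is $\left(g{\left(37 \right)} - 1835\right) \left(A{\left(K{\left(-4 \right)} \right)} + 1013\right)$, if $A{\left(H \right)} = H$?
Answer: $-1893750$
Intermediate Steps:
$K{\left(L \right)} = -3$ ($K{\left(L \right)} = -3 + 0 = -3$)
$\left(g{\left(37 \right)} - 1835\right) \left(A{\left(K{\left(-4 \right)} \right)} + 1013\right) = \left(-40 - 1835\right) \left(-3 + 1013\right) = \left(-1875\right) 1010 = -1893750$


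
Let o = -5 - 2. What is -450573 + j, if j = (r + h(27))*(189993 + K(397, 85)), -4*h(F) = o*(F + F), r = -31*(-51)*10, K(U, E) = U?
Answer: 3027607182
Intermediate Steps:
o = -7
r = 15810 (r = 1581*10 = 15810)
h(F) = 7*F/2 (h(F) = -(-7)*(F + F)/4 = -(-7)*2*F/4 = -(-7)*F/2 = 7*F/2)
j = 3028057755 (j = (15810 + (7/2)*27)*(189993 + 397) = (15810 + 189/2)*190390 = (31809/2)*190390 = 3028057755)
-450573 + j = -450573 + 3028057755 = 3027607182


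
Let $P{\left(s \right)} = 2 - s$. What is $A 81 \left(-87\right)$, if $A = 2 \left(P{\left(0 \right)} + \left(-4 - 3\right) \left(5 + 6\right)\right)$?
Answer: $1057050$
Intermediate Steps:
$A = -150$ ($A = 2 \left(\left(2 - 0\right) + \left(-4 - 3\right) \left(5 + 6\right)\right) = 2 \left(\left(2 + 0\right) - 77\right) = 2 \left(2 - 77\right) = 2 \left(-75\right) = -150$)
$A 81 \left(-87\right) = \left(-150\right) 81 \left(-87\right) = \left(-12150\right) \left(-87\right) = 1057050$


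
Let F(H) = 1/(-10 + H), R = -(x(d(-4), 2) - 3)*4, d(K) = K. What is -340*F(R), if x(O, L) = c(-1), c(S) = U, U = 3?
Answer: 34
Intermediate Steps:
c(S) = 3
x(O, L) = 3
R = 0 (R = -(3 - 3)*4 = -0*4 = -1*0 = 0)
-340*F(R) = -340/(-10 + 0) = -340/(-10) = -340*(-⅒) = 34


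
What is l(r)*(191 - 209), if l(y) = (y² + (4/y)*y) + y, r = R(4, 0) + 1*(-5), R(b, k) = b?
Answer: -72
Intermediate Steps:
r = -1 (r = 4 + 1*(-5) = 4 - 5 = -1)
l(y) = 4 + y + y² (l(y) = (y² + 4) + y = (4 + y²) + y = 4 + y + y²)
l(r)*(191 - 209) = (4 - 1 + (-1)²)*(191 - 209) = (4 - 1 + 1)*(-18) = 4*(-18) = -72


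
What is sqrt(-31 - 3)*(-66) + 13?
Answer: 13 - 66*I*sqrt(34) ≈ 13.0 - 384.84*I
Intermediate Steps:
sqrt(-31 - 3)*(-66) + 13 = sqrt(-34)*(-66) + 13 = (I*sqrt(34))*(-66) + 13 = -66*I*sqrt(34) + 13 = 13 - 66*I*sqrt(34)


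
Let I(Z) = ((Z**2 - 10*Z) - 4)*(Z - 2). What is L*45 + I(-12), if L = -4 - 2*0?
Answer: -3820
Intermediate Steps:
L = -4 (L = -4 + 0 = -4)
I(Z) = (-2 + Z)*(-4 + Z**2 - 10*Z) (I(Z) = (-4 + Z**2 - 10*Z)*(-2 + Z) = (-2 + Z)*(-4 + Z**2 - 10*Z))
L*45 + I(-12) = -4*45 + (8 + (-12)**3 - 12*(-12)**2 + 16*(-12)) = -180 + (8 - 1728 - 12*144 - 192) = -180 + (8 - 1728 - 1728 - 192) = -180 - 3640 = -3820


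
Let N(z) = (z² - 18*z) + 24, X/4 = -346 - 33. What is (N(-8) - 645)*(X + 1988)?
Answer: -194936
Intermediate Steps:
X = -1516 (X = 4*(-346 - 33) = 4*(-379) = -1516)
N(z) = 24 + z² - 18*z
(N(-8) - 645)*(X + 1988) = ((24 + (-8)² - 18*(-8)) - 645)*(-1516 + 1988) = ((24 + 64 + 144) - 645)*472 = (232 - 645)*472 = -413*472 = -194936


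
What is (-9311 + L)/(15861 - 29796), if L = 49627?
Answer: -40316/13935 ≈ -2.8931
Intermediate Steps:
(-9311 + L)/(15861 - 29796) = (-9311 + 49627)/(15861 - 29796) = 40316/(-13935) = 40316*(-1/13935) = -40316/13935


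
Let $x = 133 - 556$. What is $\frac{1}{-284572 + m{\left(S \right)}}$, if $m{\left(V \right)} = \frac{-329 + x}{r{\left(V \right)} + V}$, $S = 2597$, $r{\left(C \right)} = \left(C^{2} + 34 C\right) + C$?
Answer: $- \frac{6837901}{1945875164124} \approx -3.514 \cdot 10^{-6}$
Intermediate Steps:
$r{\left(C \right)} = C^{2} + 35 C$
$x = -423$
$m{\left(V \right)} = - \frac{752}{V + V \left(35 + V\right)}$ ($m{\left(V \right)} = \frac{-329 - 423}{V \left(35 + V\right) + V} = - \frac{752}{V + V \left(35 + V\right)}$)
$\frac{1}{-284572 + m{\left(S \right)}} = \frac{1}{-284572 - \frac{752}{2597 \left(36 + 2597\right)}} = \frac{1}{-284572 - \frac{752}{2597 \cdot 2633}} = \frac{1}{-284572 - \frac{752}{2597} \cdot \frac{1}{2633}} = \frac{1}{-284572 - \frac{752}{6837901}} = \frac{1}{- \frac{1945875164124}{6837901}} = - \frac{6837901}{1945875164124}$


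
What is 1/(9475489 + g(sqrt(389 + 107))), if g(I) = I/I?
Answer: 1/9475490 ≈ 1.0554e-7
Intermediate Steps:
g(I) = 1
1/(9475489 + g(sqrt(389 + 107))) = 1/(9475489 + 1) = 1/9475490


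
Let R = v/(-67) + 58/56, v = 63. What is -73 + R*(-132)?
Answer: -40144/469 ≈ -85.595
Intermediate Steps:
R = 179/1876 (R = 63/(-67) + 58/56 = 63*(-1/67) + 58*(1/56) = -63/67 + 29/28 = 179/1876 ≈ 0.095416)
-73 + R*(-132) = -73 + (179/1876)*(-132) = -73 - 5907/469 = -40144/469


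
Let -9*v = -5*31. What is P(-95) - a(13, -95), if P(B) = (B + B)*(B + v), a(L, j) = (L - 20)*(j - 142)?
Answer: 118069/9 ≈ 13119.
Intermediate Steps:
v = 155/9 (v = -(-5)*31/9 = -⅑*(-155) = 155/9 ≈ 17.222)
a(L, j) = (-142 + j)*(-20 + L) (a(L, j) = (-20 + L)*(-142 + j) = (-142 + j)*(-20 + L))
P(B) = 2*B*(155/9 + B) (P(B) = (B + B)*(B + 155/9) = (2*B)*(155/9 + B) = 2*B*(155/9 + B))
P(-95) - a(13, -95) = (2/9)*(-95)*(155 + 9*(-95)) - (2840 - 142*13 - 20*(-95) + 13*(-95)) = (2/9)*(-95)*(155 - 855) - (2840 - 1846 + 1900 - 1235) = (2/9)*(-95)*(-700) - 1*1659 = 133000/9 - 1659 = 118069/9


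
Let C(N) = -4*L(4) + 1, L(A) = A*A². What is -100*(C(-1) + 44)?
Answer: 21100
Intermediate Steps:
L(A) = A³
C(N) = -255 (C(N) = -4*4³ + 1 = -4*64 + 1 = -256 + 1 = -255)
-100*(C(-1) + 44) = -100*(-255 + 44) = -100*(-211) = 21100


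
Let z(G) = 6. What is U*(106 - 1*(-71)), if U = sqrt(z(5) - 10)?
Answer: 354*I ≈ 354.0*I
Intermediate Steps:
U = 2*I (U = sqrt(6 - 10) = sqrt(-4) = 2*I ≈ 2.0*I)
U*(106 - 1*(-71)) = (2*I)*(106 - 1*(-71)) = (2*I)*(106 + 71) = (2*I)*177 = 354*I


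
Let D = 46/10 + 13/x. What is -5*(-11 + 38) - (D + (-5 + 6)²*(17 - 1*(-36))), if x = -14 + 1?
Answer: -958/5 ≈ -191.60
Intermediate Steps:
x = -13
D = 18/5 (D = 46/10 + 13/(-13) = 46*(⅒) + 13*(-1/13) = 23/5 - 1 = 18/5 ≈ 3.6000)
-5*(-11 + 38) - (D + (-5 + 6)²*(17 - 1*(-36))) = -5*(-11 + 38) - (18/5 + (-5 + 6)²*(17 - 1*(-36))) = -5*27 - (18/5 + 1²*(17 + 36)) = -135 - (18/5 + 1*53) = -135 - (18/5 + 53) = -135 - 1*283/5 = -135 - 283/5 = -958/5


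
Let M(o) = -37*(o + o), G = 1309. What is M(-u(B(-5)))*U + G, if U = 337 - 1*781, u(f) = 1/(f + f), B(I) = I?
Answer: 22973/5 ≈ 4594.6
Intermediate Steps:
u(f) = 1/(2*f)
U = -444 (U = 337 - 781 = -444)
M(o) = -74*o
M(-u(B(-5)))*U + G = -(-74)*(1/2)/(-5)*(-444) + 1309 = -(-74)*(1/2)*(-1/5)*(-444) + 1309 = -(-74)*(-1)/10*(-444) + 1309 = -74*1/10*(-444) + 1309 = -37/5*(-444) + 1309 = 16428/5 + 1309 = 22973/5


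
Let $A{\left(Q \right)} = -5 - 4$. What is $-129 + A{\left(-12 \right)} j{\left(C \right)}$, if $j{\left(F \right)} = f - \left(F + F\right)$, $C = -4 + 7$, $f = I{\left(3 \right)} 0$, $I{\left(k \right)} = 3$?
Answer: $-75$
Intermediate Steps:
$A{\left(Q \right)} = -9$
$f = 0$ ($f = 3 \cdot 0 = 0$)
$C = 3$
$j{\left(F \right)} = - 2 F$ ($j{\left(F \right)} = 0 - \left(F + F\right) = 0 - 2 F = - 2 F$)
$-129 + A{\left(-12 \right)} j{\left(C \right)} = -129 - 9 \left(\left(-2\right) 3\right) = -129 - -54 = -129 + 54 = -75$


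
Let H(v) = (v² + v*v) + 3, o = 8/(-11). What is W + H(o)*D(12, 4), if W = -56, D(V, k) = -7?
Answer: -10213/121 ≈ -84.405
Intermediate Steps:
o = -8/11 (o = 8*(-1/11) = -8/11 ≈ -0.72727)
H(v) = 3 + 2*v² (H(v) = (v² + v²) + 3 = 2*v² + 3 = 3 + 2*v²)
W + H(o)*D(12, 4) = -56 + (3 + 2*(-8/11)²)*(-7) = -56 + (3 + 2*(64/121))*(-7) = -56 + (3 + 128/121)*(-7) = -56 + (491/121)*(-7) = -56 - 3437/121 = -10213/121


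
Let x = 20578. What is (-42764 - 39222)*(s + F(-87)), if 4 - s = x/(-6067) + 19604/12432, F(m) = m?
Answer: 62753950852283/9428118 ≈ 6.6560e+6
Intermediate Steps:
s = 109647001/18856236 (s = 4 - (20578/(-6067) + 19604/12432) = 4 - (20578*(-1/6067) + 19604*(1/12432)) = 4 - (-20578/6067 + 4901/3108) = 4 - 1*(-34222057/18856236) = 4 + 34222057/18856236 = 109647001/18856236 ≈ 5.8149)
(-42764 - 39222)*(s + F(-87)) = (-42764 - 39222)*(109647001/18856236 - 87) = -81986*(-1530845531/18856236) = 62753950852283/9428118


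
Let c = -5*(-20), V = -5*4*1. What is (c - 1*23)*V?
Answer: -1540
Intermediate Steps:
V = -20 (V = -20*1 = -20)
c = 100
(c - 1*23)*V = (100 - 1*23)*(-20) = (100 - 23)*(-20) = 77*(-20) = -1540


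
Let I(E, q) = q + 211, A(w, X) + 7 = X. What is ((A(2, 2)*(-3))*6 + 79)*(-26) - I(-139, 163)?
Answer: -4768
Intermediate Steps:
A(w, X) = -7 + X
I(E, q) = 211 + q
((A(2, 2)*(-3))*6 + 79)*(-26) - I(-139, 163) = (((-7 + 2)*(-3))*6 + 79)*(-26) - (211 + 163) = (-5*(-3)*6 + 79)*(-26) - 1*374 = (15*6 + 79)*(-26) - 374 = (90 + 79)*(-26) - 374 = 169*(-26) - 374 = -4394 - 374 = -4768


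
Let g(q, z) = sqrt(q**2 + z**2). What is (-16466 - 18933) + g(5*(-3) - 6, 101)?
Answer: -35399 + sqrt(10642) ≈ -35296.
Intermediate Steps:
(-16466 - 18933) + g(5*(-3) - 6, 101) = (-16466 - 18933) + sqrt((5*(-3) - 6)**2 + 101**2) = -35399 + sqrt((-15 - 6)**2 + 10201) = -35399 + sqrt((-21)**2 + 10201) = -35399 + sqrt(441 + 10201) = -35399 + sqrt(10642)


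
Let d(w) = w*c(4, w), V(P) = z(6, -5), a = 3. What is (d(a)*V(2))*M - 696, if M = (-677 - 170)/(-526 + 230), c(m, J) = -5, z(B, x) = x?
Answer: -142491/296 ≈ -481.39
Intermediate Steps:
V(P) = -5
d(w) = -5*w (d(w) = w*(-5) = -5*w)
M = 847/296 (M = -847/(-296) = -847*(-1/296) = 847/296 ≈ 2.8615)
(d(a)*V(2))*M - 696 = (-5*3*(-5))*(847/296) - 696 = -15*(-5)*(847/296) - 696 = 75*(847/296) - 696 = 63525/296 - 696 = -142491/296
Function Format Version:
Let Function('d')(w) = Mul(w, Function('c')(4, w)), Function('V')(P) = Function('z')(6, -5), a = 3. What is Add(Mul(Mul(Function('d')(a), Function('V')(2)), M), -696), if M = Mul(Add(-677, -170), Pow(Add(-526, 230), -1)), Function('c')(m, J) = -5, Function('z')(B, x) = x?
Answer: Rational(-142491, 296) ≈ -481.39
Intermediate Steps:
Function('V')(P) = -5
Function('d')(w) = Mul(-5, w) (Function('d')(w) = Mul(w, -5) = Mul(-5, w))
M = Rational(847, 296) (M = Mul(-847, Pow(-296, -1)) = Mul(-847, Rational(-1, 296)) = Rational(847, 296) ≈ 2.8615)
Add(Mul(Mul(Function('d')(a), Function('V')(2)), M), -696) = Add(Mul(Mul(Mul(-5, 3), -5), Rational(847, 296)), -696) = Add(Mul(Mul(-15, -5), Rational(847, 296)), -696) = Add(Mul(75, Rational(847, 296)), -696) = Add(Rational(63525, 296), -696) = Rational(-142491, 296)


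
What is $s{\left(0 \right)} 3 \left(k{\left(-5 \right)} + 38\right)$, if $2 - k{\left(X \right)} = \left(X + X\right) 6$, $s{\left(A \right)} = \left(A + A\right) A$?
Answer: $0$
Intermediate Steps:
$s{\left(A \right)} = 2 A^{2}$ ($s{\left(A \right)} = 2 A A = 2 A^{2}$)
$k{\left(X \right)} = 2 - 12 X$ ($k{\left(X \right)} = 2 - \left(X + X\right) 6 = 2 - 2 X 6 = 2 - 12 X$)
$s{\left(0 \right)} 3 \left(k{\left(-5 \right)} + 38\right) = 2 \cdot 0^{2} \cdot 3 \left(\left(2 - -60\right) + 38\right) = 2 \cdot 0 \cdot 3 \left(\left(2 + 60\right) + 38\right) = 0 \cdot 3 \left(62 + 38\right) = 0 \cdot 3 \cdot 100 = 0 \cdot 300 = 0$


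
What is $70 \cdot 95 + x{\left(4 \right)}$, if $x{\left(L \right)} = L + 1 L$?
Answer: $6658$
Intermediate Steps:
$x{\left(L \right)} = 2 L$ ($x{\left(L \right)} = L + L = 2 L$)
$70 \cdot 95 + x{\left(4 \right)} = 70 \cdot 95 + 2 \cdot 4 = 6650 + 8 = 6658$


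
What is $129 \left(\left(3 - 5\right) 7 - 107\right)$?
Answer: $-15609$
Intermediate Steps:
$129 \left(\left(3 - 5\right) 7 - 107\right) = 129 \left(\left(-2\right) 7 - 107\right) = 129 \left(-14 - 107\right) = 129 \left(-121\right) = -15609$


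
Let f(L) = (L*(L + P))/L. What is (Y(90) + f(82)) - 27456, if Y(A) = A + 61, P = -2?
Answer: -27225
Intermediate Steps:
Y(A) = 61 + A
f(L) = -2 + L (f(L) = (L*(L - 2))/L = (L*(-2 + L))/L = -2 + L)
(Y(90) + f(82)) - 27456 = ((61 + 90) + (-2 + 82)) - 27456 = (151 + 80) - 27456 = 231 - 27456 = -27225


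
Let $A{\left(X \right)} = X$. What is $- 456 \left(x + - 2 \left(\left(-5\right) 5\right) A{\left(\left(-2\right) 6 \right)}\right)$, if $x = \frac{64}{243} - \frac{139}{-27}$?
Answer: $\frac{21961720}{81} \approx 2.7113 \cdot 10^{5}$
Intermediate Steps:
$x = \frac{1315}{243}$ ($x = 64 \cdot \frac{1}{243} - - \frac{139}{27} = \frac{64}{243} + \frac{139}{27} = \frac{1315}{243} \approx 5.4115$)
$- 456 \left(x + - 2 \left(\left(-5\right) 5\right) A{\left(\left(-2\right) 6 \right)}\right) = - 456 \left(\frac{1315}{243} + - 2 \left(\left(-5\right) 5\right) \left(\left(-2\right) 6\right)\right) = - 456 \left(\frac{1315}{243} + \left(-2\right) \left(-25\right) \left(-12\right)\right) = - 456 \left(\frac{1315}{243} + 50 \left(-12\right)\right) = - 456 \left(\frac{1315}{243} - 600\right) = \left(-456\right) \left(- \frac{144485}{243}\right) = \frac{21961720}{81}$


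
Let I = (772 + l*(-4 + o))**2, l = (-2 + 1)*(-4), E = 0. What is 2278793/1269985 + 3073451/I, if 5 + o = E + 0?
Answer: 5137649721163/687945794560 ≈ 7.4681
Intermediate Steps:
o = -5 (o = -5 + (0 + 0) = -5 + 0 = -5)
l = 4 (l = -1*(-4) = 4)
I = 541696 (I = (772 + 4*(-4 - 5))**2 = (772 + 4*(-9))**2 = (772 - 36)**2 = 736**2 = 541696)
2278793/1269985 + 3073451/I = 2278793/1269985 + 3073451/541696 = 5137649721163/687945794560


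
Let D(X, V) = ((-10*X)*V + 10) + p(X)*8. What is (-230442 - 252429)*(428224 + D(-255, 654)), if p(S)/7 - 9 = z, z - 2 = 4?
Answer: -1012471358154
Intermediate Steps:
z = 6 (z = 2 + 4 = 6)
p(S) = 105 (p(S) = 63 + 7*6 = 63 + 42 = 105)
D(X, V) = 850 - 10*V*X (D(X, V) = ((-10*X)*V + 10) + 105*8 = (-10*V*X + 10) + 840 = (10 - 10*V*X) + 840 = 850 - 10*V*X)
(-230442 - 252429)*(428224 + D(-255, 654)) = (-230442 - 252429)*(428224 + (850 - 10*654*(-255))) = -482871*(428224 + (850 + 1667700)) = -482871*(428224 + 1668550) = -482871*2096774 = -1012471358154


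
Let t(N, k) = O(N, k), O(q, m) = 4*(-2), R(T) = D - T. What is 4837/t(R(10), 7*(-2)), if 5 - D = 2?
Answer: -4837/8 ≈ -604.63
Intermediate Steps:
D = 3 (D = 5 - 1*2 = 5 - 2 = 3)
R(T) = 3 - T
O(q, m) = -8
t(N, k) = -8
4837/t(R(10), 7*(-2)) = 4837/(-8) = 4837*(-⅛) = -4837/8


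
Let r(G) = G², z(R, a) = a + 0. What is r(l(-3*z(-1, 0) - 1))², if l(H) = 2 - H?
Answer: 81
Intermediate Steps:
z(R, a) = a
r(l(-3*z(-1, 0) - 1))² = ((2 - (-3*0 - 1))²)² = ((2 - (0 - 1))²)² = ((2 - 1*(-1))²)² = ((2 + 1)²)² = (3²)² = 9² = 81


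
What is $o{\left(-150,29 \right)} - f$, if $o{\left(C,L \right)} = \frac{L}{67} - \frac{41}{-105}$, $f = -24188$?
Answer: $\frac{170168372}{7035} \approx 24189.0$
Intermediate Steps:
$o{\left(C,L \right)} = \frac{41}{105} + \frac{L}{67}$ ($o{\left(C,L \right)} = L \frac{1}{67} - - \frac{41}{105} = \frac{L}{67} + \frac{41}{105} = \frac{41}{105} + \frac{L}{67}$)
$o{\left(-150,29 \right)} - f = \left(\frac{41}{105} + \frac{1}{67} \cdot 29\right) - -24188 = \left(\frac{41}{105} + \frac{29}{67}\right) + 24188 = \frac{5792}{7035} + 24188 = \frac{170168372}{7035}$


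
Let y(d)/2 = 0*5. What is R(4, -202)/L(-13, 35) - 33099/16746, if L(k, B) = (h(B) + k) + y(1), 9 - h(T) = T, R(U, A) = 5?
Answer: -458197/217698 ≈ -2.1047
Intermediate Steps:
h(T) = 9 - T
y(d) = 0 (y(d) = 2*(0*5) = 2*0 = 0)
L(k, B) = 9 + k - B (L(k, B) = ((9 - B) + k) + 0 = (9 + k - B) + 0 = 9 + k - B)
R(4, -202)/L(-13, 35) - 33099/16746 = 5/(9 - 13 - 1*35) - 33099/16746 = 5/(9 - 13 - 35) - 33099*1/16746 = 5/(-39) - 11033/5582 = 5*(-1/39) - 11033/5582 = -5/39 - 11033/5582 = -458197/217698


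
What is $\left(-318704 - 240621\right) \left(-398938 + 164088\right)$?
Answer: $131357476250$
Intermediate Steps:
$\left(-318704 - 240621\right) \left(-398938 + 164088\right) = \left(-559325\right) \left(-234850\right) = 131357476250$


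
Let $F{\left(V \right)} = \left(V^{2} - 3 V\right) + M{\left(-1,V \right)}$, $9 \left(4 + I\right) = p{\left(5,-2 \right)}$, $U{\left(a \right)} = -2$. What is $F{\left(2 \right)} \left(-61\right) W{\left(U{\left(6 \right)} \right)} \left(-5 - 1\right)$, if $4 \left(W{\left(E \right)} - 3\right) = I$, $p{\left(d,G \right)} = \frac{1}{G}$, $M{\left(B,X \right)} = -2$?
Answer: $- \frac{8723}{3} \approx -2907.7$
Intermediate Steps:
$I = - \frac{73}{18}$ ($I = -4 + \frac{1}{9 \left(-2\right)} = -4 + \frac{1}{9} \left(- \frac{1}{2}\right) = -4 - \frac{1}{18} = - \frac{73}{18} \approx -4.0556$)
$W{\left(E \right)} = \frac{143}{72}$ ($W{\left(E \right)} = 3 + \frac{1}{4} \left(- \frac{73}{18}\right) = 3 - \frac{73}{72} = \frac{143}{72}$)
$F{\left(V \right)} = -2 + V^{2} - 3 V$ ($F{\left(V \right)} = \left(V^{2} - 3 V\right) - 2 = -2 + V^{2} - 3 V$)
$F{\left(2 \right)} \left(-61\right) W{\left(U{\left(6 \right)} \right)} \left(-5 - 1\right) = \left(-2 + 2^{2} - 6\right) \left(-61\right) \frac{143 \left(-5 - 1\right)}{72} = \left(-2 + 4 - 6\right) \left(-61\right) \frac{143}{72} \left(-6\right) = \left(-4\right) \left(-61\right) \left(- \frac{143}{12}\right) = 244 \left(- \frac{143}{12}\right) = - \frac{8723}{3}$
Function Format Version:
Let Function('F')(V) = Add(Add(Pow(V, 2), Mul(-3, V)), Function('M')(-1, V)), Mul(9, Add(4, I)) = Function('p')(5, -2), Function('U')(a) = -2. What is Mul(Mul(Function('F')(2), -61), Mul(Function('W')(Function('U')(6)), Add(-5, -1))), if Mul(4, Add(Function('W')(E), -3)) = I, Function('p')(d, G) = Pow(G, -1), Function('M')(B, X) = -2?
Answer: Rational(-8723, 3) ≈ -2907.7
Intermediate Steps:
I = Rational(-73, 18) (I = Add(-4, Mul(Rational(1, 9), Pow(-2, -1))) = Add(-4, Mul(Rational(1, 9), Rational(-1, 2))) = Add(-4, Rational(-1, 18)) = Rational(-73, 18) ≈ -4.0556)
Function('W')(E) = Rational(143, 72) (Function('W')(E) = Add(3, Mul(Rational(1, 4), Rational(-73, 18))) = Add(3, Rational(-73, 72)) = Rational(143, 72))
Function('F')(V) = Add(-2, Pow(V, 2), Mul(-3, V)) (Function('F')(V) = Add(Add(Pow(V, 2), Mul(-3, V)), -2) = Add(-2, Pow(V, 2), Mul(-3, V)))
Mul(Mul(Function('F')(2), -61), Mul(Function('W')(Function('U')(6)), Add(-5, -1))) = Mul(Mul(Add(-2, Pow(2, 2), Mul(-3, 2)), -61), Mul(Rational(143, 72), Add(-5, -1))) = Mul(Mul(Add(-2, 4, -6), -61), Mul(Rational(143, 72), -6)) = Mul(Mul(-4, -61), Rational(-143, 12)) = Mul(244, Rational(-143, 12)) = Rational(-8723, 3)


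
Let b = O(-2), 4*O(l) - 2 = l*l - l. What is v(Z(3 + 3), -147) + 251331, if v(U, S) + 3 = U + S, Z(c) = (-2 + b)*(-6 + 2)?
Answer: 251181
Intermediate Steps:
O(l) = 1/2 - l/4 + l**2/4 (O(l) = 1/2 + (l*l - l)/4 = 1/2 + (l**2 - l)/4 = 1/2 + (-l/4 + l**2/4) = 1/2 - l/4 + l**2/4)
b = 2 (b = 1/2 - 1/4*(-2) + (1/4)*(-2)**2 = 1/2 + 1/2 + (1/4)*4 = 1/2 + 1/2 + 1 = 2)
Z(c) = 0 (Z(c) = (-2 + 2)*(-6 + 2) = 0*(-4) = 0)
v(U, S) = -3 + S + U (v(U, S) = -3 + (U + S) = -3 + (S + U) = -3 + S + U)
v(Z(3 + 3), -147) + 251331 = (-3 - 147 + 0) + 251331 = -150 + 251331 = 251181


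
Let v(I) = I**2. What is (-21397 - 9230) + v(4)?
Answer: -30611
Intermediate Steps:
(-21397 - 9230) + v(4) = (-21397 - 9230) + 4**2 = -30627 + 16 = -30611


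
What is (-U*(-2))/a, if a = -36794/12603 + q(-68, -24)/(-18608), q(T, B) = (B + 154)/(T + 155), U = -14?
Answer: 31737916448/3309294323 ≈ 9.5905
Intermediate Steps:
q(T, B) = (154 + B)/(155 + T)
a = -3309294323/1133497016 (a = -36794/12603 + ((154 - 24)/(155 - 68))/(-18608) = -36794*1/12603 + (130/87)*(-1/18608) = -36794/12603 + ((1/87)*130)*(-1/18608) = -36794/12603 + (130/87)*(-1/18608) = -36794/12603 - 65/809448 = -3309294323/1133497016 ≈ -2.9195)
(-U*(-2))/a = (-1*(-14)*(-2))/(-3309294323/1133497016) = (14*(-2))*(-1133497016/3309294323) = -28*(-1133497016/3309294323) = 31737916448/3309294323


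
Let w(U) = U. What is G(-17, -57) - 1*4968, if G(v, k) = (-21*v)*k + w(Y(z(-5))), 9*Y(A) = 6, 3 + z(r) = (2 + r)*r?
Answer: -75949/3 ≈ -25316.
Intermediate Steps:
z(r) = -3 + r*(2 + r) (z(r) = -3 + (2 + r)*r = -3 + r*(2 + r))
Y(A) = ⅔ (Y(A) = (⅑)*6 = ⅔)
G(v, k) = ⅔ - 21*k*v (G(v, k) = (-21*v)*k + ⅔ = -21*k*v + ⅔ = ⅔ - 21*k*v)
G(-17, -57) - 1*4968 = (⅔ - 21*(-57)*(-17)) - 1*4968 = (⅔ - 20349) - 4968 = -61045/3 - 4968 = -75949/3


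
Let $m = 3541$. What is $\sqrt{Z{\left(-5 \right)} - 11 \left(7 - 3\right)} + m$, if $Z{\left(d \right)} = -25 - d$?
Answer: $3541 + 8 i \approx 3541.0 + 8.0 i$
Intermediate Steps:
$\sqrt{Z{\left(-5 \right)} - 11 \left(7 - 3\right)} + m = \sqrt{\left(-25 - -5\right) - 11 \left(7 - 3\right)} + 3541 = \sqrt{\left(-25 + 5\right) - 44} + 3541 = \sqrt{-20 - 44} + 3541 = \sqrt{-64} + 3541 = 8 i + 3541 = 3541 + 8 i$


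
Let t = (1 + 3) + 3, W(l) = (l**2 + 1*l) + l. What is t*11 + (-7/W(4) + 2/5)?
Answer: 9253/120 ≈ 77.108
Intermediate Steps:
W(l) = l**2 + 2*l (W(l) = (l**2 + l) + l = (l + l**2) + l = l**2 + 2*l)
t = 7 (t = 4 + 3 = 7)
t*11 + (-7/W(4) + 2/5) = 7*11 + (-7*1/(4*(2 + 4)) + 2/5) = 77 + (-7/(4*6) + 2*(1/5)) = 77 + (-7/24 + 2/5) = 77 + 13/120 = 9253/120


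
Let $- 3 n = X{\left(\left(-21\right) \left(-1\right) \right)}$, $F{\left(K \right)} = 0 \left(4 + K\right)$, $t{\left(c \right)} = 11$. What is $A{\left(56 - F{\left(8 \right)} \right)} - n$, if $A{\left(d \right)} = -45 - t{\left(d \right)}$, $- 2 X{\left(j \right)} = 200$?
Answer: $- \frac{268}{3} \approx -89.333$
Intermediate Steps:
$X{\left(j \right)} = -100$ ($X{\left(j \right)} = \left(- \frac{1}{2}\right) 200 = -100$)
$F{\left(K \right)} = 0$
$n = \frac{100}{3}$ ($n = \left(- \frac{1}{3}\right) \left(-100\right) = \frac{100}{3} \approx 33.333$)
$A{\left(d \right)} = -56$ ($A{\left(d \right)} = -45 - 11 = -56$)
$A{\left(56 - F{\left(8 \right)} \right)} - n = -56 - \frac{100}{3} = - \frac{268}{3}$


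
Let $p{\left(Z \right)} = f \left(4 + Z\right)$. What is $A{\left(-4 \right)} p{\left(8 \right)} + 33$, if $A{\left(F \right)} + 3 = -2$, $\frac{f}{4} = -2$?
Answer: $513$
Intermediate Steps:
$f = -8$ ($f = 4 \left(-2\right) = -8$)
$A{\left(F \right)} = -5$ ($A{\left(F \right)} = -3 - 2 = -5$)
$p{\left(Z \right)} = -32 - 8 Z$ ($p{\left(Z \right)} = - 8 \left(4 + Z\right) = -32 - 8 Z$)
$A{\left(-4 \right)} p{\left(8 \right)} + 33 = - 5 \left(-32 - 64\right) + 33 = \left(-5\right) \left(-96\right) + 33 = 480 + 33 = 513$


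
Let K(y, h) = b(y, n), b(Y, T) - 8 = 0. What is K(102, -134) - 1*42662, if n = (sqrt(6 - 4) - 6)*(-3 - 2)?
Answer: -42654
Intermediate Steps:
n = 30 - 5*sqrt(2) (n = (sqrt(2) - 6)*(-5) = (-6 + sqrt(2))*(-5) = 30 - 5*sqrt(2) ≈ 22.929)
b(Y, T) = 8 (b(Y, T) = 8 + 0 = 8)
K(y, h) = 8
K(102, -134) - 1*42662 = 8 - 1*42662 = 8 - 42662 = -42654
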